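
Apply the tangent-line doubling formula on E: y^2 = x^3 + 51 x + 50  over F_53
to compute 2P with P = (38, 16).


Doubling: s = (3 x1^2 + a) / (2 y1)
s = (3*38^2 + 51) / (2*16) mod 53 = 26
x3 = s^2 - 2 x1 mod 53 = 26^2 - 2*38 = 17
y3 = s (x1 - x3) - y1 mod 53 = 26 * (38 - 17) - 16 = 0

2P = (17, 0)


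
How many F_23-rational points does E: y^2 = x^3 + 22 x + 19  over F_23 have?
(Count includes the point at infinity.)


For each x in F_23, count y with y^2 = x^3 + 22 x + 19 mod 23:
  x = 2: RHS = 2, y in [5, 18]  -> 2 point(s)
  x = 5: RHS = 1, y in [1, 22]  -> 2 point(s)
  x = 9: RHS = 3, y in [7, 16]  -> 2 point(s)
  x = 13: RHS = 18, y in [8, 15]  -> 2 point(s)
  x = 14: RHS = 12, y in [9, 14]  -> 2 point(s)
  x = 17: RHS = 16, y in [4, 19]  -> 2 point(s)
  x = 20: RHS = 18, y in [8, 15]  -> 2 point(s)
  x = 21: RHS = 13, y in [6, 17]  -> 2 point(s)
Affine points: 16. Add the point at infinity: total = 17.

#E(F_23) = 17


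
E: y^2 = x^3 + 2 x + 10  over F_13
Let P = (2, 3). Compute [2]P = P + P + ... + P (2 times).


k = 2 = 10_2 (binary, LSB first: 01)
Double-and-add from P = (2, 3):
  bit 0 = 0: acc unchanged = O
  bit 1 = 1: acc = O + (0, 6) = (0, 6)

2P = (0, 6)


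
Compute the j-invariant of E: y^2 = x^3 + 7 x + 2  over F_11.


Delta = -16(4 a^3 + 27 b^2) mod 11 = 3
-1728 * (4 a)^3 = -1728 * (4*7)^3 mod 11 = 4
j = 4 * 3^(-1) mod 11 = 5

j = 5 (mod 11)


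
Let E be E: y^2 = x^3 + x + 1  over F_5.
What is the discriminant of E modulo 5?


4 a^3 + 27 b^2 = 4*1^3 + 27*1^2 = 4 + 27 = 31
Delta = -16 * (31) = -496
Delta mod 5 = 4

Delta = 4 (mod 5)


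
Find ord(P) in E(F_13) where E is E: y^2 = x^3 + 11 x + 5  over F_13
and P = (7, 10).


Compute successive multiples of P until we hit O:
  1P = (7, 10)
  2P = (2, 10)
  3P = (4, 3)
  4P = (6, 1)
  5P = (3, 0)
  6P = (6, 12)
  7P = (4, 10)
  8P = (2, 3)
  ... (continuing to 10P)
  10P = O

ord(P) = 10


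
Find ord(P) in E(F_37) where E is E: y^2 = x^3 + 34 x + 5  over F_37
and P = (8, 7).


Compute successive multiples of P until we hit O:
  1P = (8, 7)
  2P = (9, 35)
  3P = (27, 16)
  4P = (30, 4)
  5P = (2, 9)
  6P = (23, 35)
  7P = (33, 8)
  8P = (5, 2)
  ... (continuing to 33P)
  33P = O

ord(P) = 33


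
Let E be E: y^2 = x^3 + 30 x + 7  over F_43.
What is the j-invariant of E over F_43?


Delta = -16(4 a^3 + 27 b^2) mod 43 = 29
-1728 * (4 a)^3 = -1728 * (4*30)^3 mod 43 = 27
j = 27 * 29^(-1) mod 43 = 38

j = 38 (mod 43)


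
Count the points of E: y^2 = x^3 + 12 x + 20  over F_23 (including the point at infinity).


For each x in F_23, count y with y^2 = x^3 + 12 x + 20 mod 23:
  x = 2: RHS = 6, y in [11, 12]  -> 2 point(s)
  x = 6: RHS = 9, y in [3, 20]  -> 2 point(s)
  x = 9: RHS = 6, y in [11, 12]  -> 2 point(s)
  x = 10: RHS = 13, y in [6, 17]  -> 2 point(s)
  x = 12: RHS = 6, y in [11, 12]  -> 2 point(s)
  x = 13: RHS = 4, y in [2, 21]  -> 2 point(s)
  x = 17: RHS = 8, y in [10, 13]  -> 2 point(s)
  x = 19: RHS = 0, y in [0]  -> 1 point(s)
  x = 20: RHS = 3, y in [7, 16]  -> 2 point(s)
Affine points: 17. Add the point at infinity: total = 18.

#E(F_23) = 18


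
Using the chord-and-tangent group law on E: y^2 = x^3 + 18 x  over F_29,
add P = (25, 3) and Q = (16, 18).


P != Q, so use the chord formula.
s = (y2 - y1) / (x2 - x1) = (15) / (20) mod 29 = 8
x3 = s^2 - x1 - x2 mod 29 = 8^2 - 25 - 16 = 23
y3 = s (x1 - x3) - y1 mod 29 = 8 * (25 - 23) - 3 = 13

P + Q = (23, 13)


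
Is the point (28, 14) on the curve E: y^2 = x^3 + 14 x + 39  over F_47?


Check whether y^2 = x^3 + 14 x + 39 (mod 47) for (x, y) = (28, 14).
LHS: y^2 = 14^2 mod 47 = 8
RHS: x^3 + 14 x + 39 = 28^3 + 14*28 + 39 mod 47 = 11
LHS != RHS

No, not on the curve


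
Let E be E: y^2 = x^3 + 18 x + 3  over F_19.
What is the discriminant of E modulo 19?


4 a^3 + 27 b^2 = 4*18^3 + 27*3^2 = 23328 + 243 = 23571
Delta = -16 * (23571) = -377136
Delta mod 19 = 14

Delta = 14 (mod 19)


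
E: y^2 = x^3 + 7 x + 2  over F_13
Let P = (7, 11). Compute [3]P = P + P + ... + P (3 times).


k = 3 = 11_2 (binary, LSB first: 11)
Double-and-add from P = (7, 11):
  bit 0 = 1: acc = O + (7, 11) = (7, 11)
  bit 1 = 1: acc = (7, 11) + (9, 1) = (9, 12)

3P = (9, 12)


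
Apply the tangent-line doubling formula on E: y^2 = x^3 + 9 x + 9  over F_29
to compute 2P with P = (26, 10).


Doubling: s = (3 x1^2 + a) / (2 y1)
s = (3*26^2 + 9) / (2*10) mod 29 = 25
x3 = s^2 - 2 x1 mod 29 = 25^2 - 2*26 = 22
y3 = s (x1 - x3) - y1 mod 29 = 25 * (26 - 22) - 10 = 3

2P = (22, 3)


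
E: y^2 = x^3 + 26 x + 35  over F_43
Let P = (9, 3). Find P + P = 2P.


Doubling: s = (3 x1^2 + a) / (2 y1)
s = (3*9^2 + 26) / (2*3) mod 43 = 9
x3 = s^2 - 2 x1 mod 43 = 9^2 - 2*9 = 20
y3 = s (x1 - x3) - y1 mod 43 = 9 * (9 - 20) - 3 = 27

2P = (20, 27)


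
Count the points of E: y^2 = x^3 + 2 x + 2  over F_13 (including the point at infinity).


For each x in F_13, count y with y^2 = x^3 + 2 x + 2 mod 13:
  x = 2: RHS = 1, y in [1, 12]  -> 2 point(s)
  x = 3: RHS = 9, y in [3, 10]  -> 2 point(s)
  x = 4: RHS = 9, y in [3, 10]  -> 2 point(s)
  x = 6: RHS = 9, y in [3, 10]  -> 2 point(s)
  x = 8: RHS = 10, y in [6, 7]  -> 2 point(s)
  x = 11: RHS = 3, y in [4, 9]  -> 2 point(s)
  x = 12: RHS = 12, y in [5, 8]  -> 2 point(s)
Affine points: 14. Add the point at infinity: total = 15.

#E(F_13) = 15


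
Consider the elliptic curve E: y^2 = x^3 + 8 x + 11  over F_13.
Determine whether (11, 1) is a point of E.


Check whether y^2 = x^3 + 8 x + 11 (mod 13) for (x, y) = (11, 1).
LHS: y^2 = 1^2 mod 13 = 1
RHS: x^3 + 8 x + 11 = 11^3 + 8*11 + 11 mod 13 = 0
LHS != RHS

No, not on the curve


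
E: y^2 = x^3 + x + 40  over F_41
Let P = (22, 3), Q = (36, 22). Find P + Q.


P != Q, so use the chord formula.
s = (y2 - y1) / (x2 - x1) = (19) / (14) mod 41 = 16
x3 = s^2 - x1 - x2 mod 41 = 16^2 - 22 - 36 = 34
y3 = s (x1 - x3) - y1 mod 41 = 16 * (22 - 34) - 3 = 10

P + Q = (34, 10)


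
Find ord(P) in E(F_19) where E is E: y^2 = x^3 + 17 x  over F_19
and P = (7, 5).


Compute successive multiples of P until we hit O:
  1P = (7, 5)
  2P = (11, 13)
  3P = (5, 18)
  4P = (16, 6)
  5P = (0, 0)
  6P = (16, 13)
  7P = (5, 1)
  8P = (11, 6)
  ... (continuing to 10P)
  10P = O

ord(P) = 10


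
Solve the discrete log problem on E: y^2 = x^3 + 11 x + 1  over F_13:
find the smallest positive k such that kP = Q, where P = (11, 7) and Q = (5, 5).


Enumerate multiples of P until we hit Q = (5, 5):
  1P = (11, 7)
  2P = (0, 12)
  3P = (5, 8)
  4P = (1, 0)
  5P = (5, 5)
Match found at i = 5.

k = 5


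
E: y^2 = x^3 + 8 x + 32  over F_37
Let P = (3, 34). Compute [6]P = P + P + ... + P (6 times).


k = 6 = 110_2 (binary, LSB first: 011)
Double-and-add from P = (3, 34):
  bit 0 = 0: acc unchanged = O
  bit 1 = 1: acc = O + (27, 32) = (27, 32)
  bit 2 = 1: acc = (27, 32) + (17, 30) = (33, 26)

6P = (33, 26)


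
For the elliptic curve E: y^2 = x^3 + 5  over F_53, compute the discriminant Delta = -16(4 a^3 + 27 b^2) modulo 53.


4 a^3 + 27 b^2 = 4*0^3 + 27*5^2 = 0 + 675 = 675
Delta = -16 * (675) = -10800
Delta mod 53 = 12

Delta = 12 (mod 53)


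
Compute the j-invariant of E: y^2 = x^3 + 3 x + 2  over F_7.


Delta = -16(4 a^3 + 27 b^2) mod 7 = 2
-1728 * (4 a)^3 = -1728 * (4*3)^3 mod 7 = 6
j = 6 * 2^(-1) mod 7 = 3

j = 3 (mod 7)


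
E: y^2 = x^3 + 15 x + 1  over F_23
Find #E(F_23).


For each x in F_23, count y with y^2 = x^3 + 15 x + 1 mod 23:
  x = 0: RHS = 1, y in [1, 22]  -> 2 point(s)
  x = 2: RHS = 16, y in [4, 19]  -> 2 point(s)
  x = 3: RHS = 4, y in [2, 21]  -> 2 point(s)
  x = 6: RHS = 8, y in [10, 13]  -> 2 point(s)
  x = 7: RHS = 12, y in [9, 14]  -> 2 point(s)
  x = 8: RHS = 12, y in [9, 14]  -> 2 point(s)
  x = 10: RHS = 1, y in [1, 22]  -> 2 point(s)
  x = 11: RHS = 2, y in [5, 18]  -> 2 point(s)
  x = 12: RHS = 0, y in [0]  -> 1 point(s)
  x = 13: RHS = 1, y in [1, 22]  -> 2 point(s)
  x = 15: RHS = 13, y in [6, 17]  -> 2 point(s)
  x = 16: RHS = 13, y in [6, 17]  -> 2 point(s)
  x = 18: RHS = 8, y in [10, 13]  -> 2 point(s)
  x = 21: RHS = 9, y in [3, 20]  -> 2 point(s)
  x = 22: RHS = 8, y in [10, 13]  -> 2 point(s)
Affine points: 29. Add the point at infinity: total = 30.

#E(F_23) = 30


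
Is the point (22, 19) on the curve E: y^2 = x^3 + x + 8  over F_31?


Check whether y^2 = x^3 + 1 x + 8 (mod 31) for (x, y) = (22, 19).
LHS: y^2 = 19^2 mod 31 = 20
RHS: x^3 + 1 x + 8 = 22^3 + 1*22 + 8 mod 31 = 14
LHS != RHS

No, not on the curve


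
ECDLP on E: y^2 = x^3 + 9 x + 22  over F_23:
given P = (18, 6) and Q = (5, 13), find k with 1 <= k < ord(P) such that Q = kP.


Enumerate multiples of P until we hit Q = (5, 13):
  1P = (18, 6)
  2P = (13, 6)
  3P = (15, 17)
  4P = (6, 19)
  5P = (8, 10)
  6P = (22, 14)
  7P = (10, 10)
  8P = (1, 20)
  9P = (12, 8)
  10P = (11, 7)
  11P = (2, 18)
  12P = (5, 13)
Match found at i = 12.

k = 12


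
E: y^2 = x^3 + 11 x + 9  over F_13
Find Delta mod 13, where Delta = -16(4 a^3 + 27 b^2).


4 a^3 + 27 b^2 = 4*11^3 + 27*9^2 = 5324 + 2187 = 7511
Delta = -16 * (7511) = -120176
Delta mod 13 = 9

Delta = 9 (mod 13)


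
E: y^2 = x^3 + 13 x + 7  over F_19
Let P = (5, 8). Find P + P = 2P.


Doubling: s = (3 x1^2 + a) / (2 y1)
s = (3*5^2 + 13) / (2*8) mod 19 = 15
x3 = s^2 - 2 x1 mod 19 = 15^2 - 2*5 = 6
y3 = s (x1 - x3) - y1 mod 19 = 15 * (5 - 6) - 8 = 15

2P = (6, 15)


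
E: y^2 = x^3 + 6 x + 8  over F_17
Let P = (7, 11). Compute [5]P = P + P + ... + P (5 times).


k = 5 = 101_2 (binary, LSB first: 101)
Double-and-add from P = (7, 11):
  bit 0 = 1: acc = O + (7, 11) = (7, 11)
  bit 1 = 0: acc unchanged = (7, 11)
  bit 2 = 1: acc = (7, 11) + (9, 3) = (0, 12)

5P = (0, 12)


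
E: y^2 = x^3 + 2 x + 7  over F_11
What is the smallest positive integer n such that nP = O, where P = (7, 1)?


Compute successive multiples of P until we hit O:
  1P = (7, 1)
  2P = (6, 2)
  3P = (10, 2)
  4P = (10, 9)
  5P = (6, 9)
  6P = (7, 10)
  7P = O

ord(P) = 7


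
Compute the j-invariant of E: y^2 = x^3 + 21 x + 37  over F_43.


Delta = -16(4 a^3 + 27 b^2) mod 43 = 22
-1728 * (4 a)^3 = -1728 * (4*21)^3 mod 43 = 21
j = 21 * 22^(-1) mod 43 = 42

j = 42 (mod 43)


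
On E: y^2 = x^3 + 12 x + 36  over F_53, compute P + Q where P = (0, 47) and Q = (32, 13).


P != Q, so use the chord formula.
s = (y2 - y1) / (x2 - x1) = (19) / (32) mod 53 = 42
x3 = s^2 - x1 - x2 mod 53 = 42^2 - 0 - 32 = 36
y3 = s (x1 - x3) - y1 mod 53 = 42 * (0 - 36) - 47 = 31

P + Q = (36, 31)


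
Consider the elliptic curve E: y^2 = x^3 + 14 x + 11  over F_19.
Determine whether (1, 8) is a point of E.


Check whether y^2 = x^3 + 14 x + 11 (mod 19) for (x, y) = (1, 8).
LHS: y^2 = 8^2 mod 19 = 7
RHS: x^3 + 14 x + 11 = 1^3 + 14*1 + 11 mod 19 = 7
LHS = RHS

Yes, on the curve


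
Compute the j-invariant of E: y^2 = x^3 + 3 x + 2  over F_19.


Delta = -16(4 a^3 + 27 b^2) mod 19 = 2
-1728 * (4 a)^3 = -1728 * (4*3)^3 mod 19 = 18
j = 18 * 2^(-1) mod 19 = 9

j = 9 (mod 19)


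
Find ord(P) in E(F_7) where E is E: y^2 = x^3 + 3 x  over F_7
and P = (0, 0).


Compute successive multiples of P until we hit O:
  1P = (0, 0)
  2P = O

ord(P) = 2


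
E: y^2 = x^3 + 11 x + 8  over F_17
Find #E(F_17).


For each x in F_17, count y with y^2 = x^3 + 11 x + 8 mod 17:
  x = 0: RHS = 8, y in [5, 12]  -> 2 point(s)
  x = 2: RHS = 4, y in [2, 15]  -> 2 point(s)
  x = 3: RHS = 0, y in [0]  -> 1 point(s)
  x = 5: RHS = 1, y in [1, 16]  -> 2 point(s)
  x = 6: RHS = 1, y in [1, 16]  -> 2 point(s)
  x = 8: RHS = 13, y in [8, 9]  -> 2 point(s)
  x = 10: RHS = 13, y in [8, 9]  -> 2 point(s)
  x = 11: RHS = 15, y in [7, 10]  -> 2 point(s)
  x = 12: RHS = 15, y in [7, 10]  -> 2 point(s)
  x = 13: RHS = 2, y in [6, 11]  -> 2 point(s)
  x = 14: RHS = 16, y in [4, 13]  -> 2 point(s)
  x = 16: RHS = 13, y in [8, 9]  -> 2 point(s)
Affine points: 23. Add the point at infinity: total = 24.

#E(F_17) = 24


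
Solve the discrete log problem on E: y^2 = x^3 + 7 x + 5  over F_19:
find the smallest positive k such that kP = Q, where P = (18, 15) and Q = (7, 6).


Enumerate multiples of P until we hit Q = (7, 6):
  1P = (18, 15)
  2P = (0, 10)
  3P = (7, 6)
Match found at i = 3.

k = 3


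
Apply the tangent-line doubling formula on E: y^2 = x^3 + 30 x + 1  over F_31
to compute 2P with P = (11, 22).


Doubling: s = (3 x1^2 + a) / (2 y1)
s = (3*11^2 + 30) / (2*22) mod 31 = 4
x3 = s^2 - 2 x1 mod 31 = 4^2 - 2*11 = 25
y3 = s (x1 - x3) - y1 mod 31 = 4 * (11 - 25) - 22 = 15

2P = (25, 15)


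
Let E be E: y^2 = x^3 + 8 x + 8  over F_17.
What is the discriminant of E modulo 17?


4 a^3 + 27 b^2 = 4*8^3 + 27*8^2 = 2048 + 1728 = 3776
Delta = -16 * (3776) = -60416
Delta mod 17 = 2

Delta = 2 (mod 17)


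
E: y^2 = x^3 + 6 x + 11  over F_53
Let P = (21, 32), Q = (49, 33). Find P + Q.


P != Q, so use the chord formula.
s = (y2 - y1) / (x2 - x1) = (1) / (28) mod 53 = 36
x3 = s^2 - x1 - x2 mod 53 = 36^2 - 21 - 49 = 7
y3 = s (x1 - x3) - y1 mod 53 = 36 * (21 - 7) - 32 = 48

P + Q = (7, 48)


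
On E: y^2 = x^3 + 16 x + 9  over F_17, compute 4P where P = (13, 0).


k = 4 = 100_2 (binary, LSB first: 001)
Double-and-add from P = (13, 0):
  bit 0 = 0: acc unchanged = O
  bit 1 = 0: acc unchanged = O
  bit 2 = 1: acc = O + O = O

4P = O


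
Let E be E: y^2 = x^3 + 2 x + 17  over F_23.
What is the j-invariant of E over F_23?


Delta = -16(4 a^3 + 27 b^2) mod 23 = 13
-1728 * (4 a)^3 = -1728 * (4*2)^3 mod 23 = 5
j = 5 * 13^(-1) mod 23 = 11

j = 11 (mod 23)


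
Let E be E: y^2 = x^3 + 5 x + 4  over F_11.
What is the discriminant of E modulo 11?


4 a^3 + 27 b^2 = 4*5^3 + 27*4^2 = 500 + 432 = 932
Delta = -16 * (932) = -14912
Delta mod 11 = 4

Delta = 4 (mod 11)


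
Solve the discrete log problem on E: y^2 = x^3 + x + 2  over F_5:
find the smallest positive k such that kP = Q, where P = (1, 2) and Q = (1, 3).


Enumerate multiples of P until we hit Q = (1, 3):
  1P = (1, 2)
  2P = (4, 0)
  3P = (1, 3)
Match found at i = 3.

k = 3


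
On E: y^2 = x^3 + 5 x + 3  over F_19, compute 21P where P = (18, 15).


k = 21 = 10101_2 (binary, LSB first: 10101)
Double-and-add from P = (18, 15):
  bit 0 = 1: acc = O + (18, 15) = (18, 15)
  bit 1 = 0: acc unchanged = (18, 15)
  bit 2 = 1: acc = (18, 15) + (17, 2) = (1, 16)
  bit 3 = 0: acc unchanged = (1, 16)
  bit 4 = 1: acc = (1, 16) + (8, 17) = (17, 17)

21P = (17, 17)


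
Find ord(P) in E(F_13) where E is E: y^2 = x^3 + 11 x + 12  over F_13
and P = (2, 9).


Compute successive multiples of P until we hit O:
  1P = (2, 9)
  2P = (0, 8)
  3P = (8, 1)
  4P = (12, 0)
  5P = (8, 12)
  6P = (0, 5)
  7P = (2, 4)
  8P = O

ord(P) = 8


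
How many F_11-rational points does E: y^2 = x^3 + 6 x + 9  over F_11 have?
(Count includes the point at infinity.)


For each x in F_11, count y with y^2 = x^3 + 6 x + 9 mod 11:
  x = 0: RHS = 9, y in [3, 8]  -> 2 point(s)
  x = 1: RHS = 5, y in [4, 7]  -> 2 point(s)
  x = 4: RHS = 9, y in [3, 8]  -> 2 point(s)
  x = 7: RHS = 9, y in [3, 8]  -> 2 point(s)
  x = 9: RHS = 0, y in [0]  -> 1 point(s)
Affine points: 9. Add the point at infinity: total = 10.

#E(F_11) = 10


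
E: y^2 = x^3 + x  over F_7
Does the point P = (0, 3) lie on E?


Check whether y^2 = x^3 + 1 x + 0 (mod 7) for (x, y) = (0, 3).
LHS: y^2 = 3^2 mod 7 = 2
RHS: x^3 + 1 x + 0 = 0^3 + 1*0 + 0 mod 7 = 0
LHS != RHS

No, not on the curve


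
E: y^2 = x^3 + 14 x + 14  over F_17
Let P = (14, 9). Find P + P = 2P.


Doubling: s = (3 x1^2 + a) / (2 y1)
s = (3*14^2 + 14) / (2*9) mod 17 = 7
x3 = s^2 - 2 x1 mod 17 = 7^2 - 2*14 = 4
y3 = s (x1 - x3) - y1 mod 17 = 7 * (14 - 4) - 9 = 10

2P = (4, 10)


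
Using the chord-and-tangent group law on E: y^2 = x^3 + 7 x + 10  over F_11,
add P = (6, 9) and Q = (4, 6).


P != Q, so use the chord formula.
s = (y2 - y1) / (x2 - x1) = (8) / (9) mod 11 = 7
x3 = s^2 - x1 - x2 mod 11 = 7^2 - 6 - 4 = 6
y3 = s (x1 - x3) - y1 mod 11 = 7 * (6 - 6) - 9 = 2

P + Q = (6, 2)


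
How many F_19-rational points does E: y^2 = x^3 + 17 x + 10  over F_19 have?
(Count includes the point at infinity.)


For each x in F_19, count y with y^2 = x^3 + 17 x + 10 mod 19:
  x = 1: RHS = 9, y in [3, 16]  -> 2 point(s)
  x = 4: RHS = 9, y in [3, 16]  -> 2 point(s)
  x = 5: RHS = 11, y in [7, 12]  -> 2 point(s)
  x = 6: RHS = 5, y in [9, 10]  -> 2 point(s)
  x = 7: RHS = 16, y in [4, 15]  -> 2 point(s)
  x = 12: RHS = 4, y in [2, 17]  -> 2 point(s)
  x = 14: RHS = 9, y in [3, 16]  -> 2 point(s)
  x = 15: RHS = 11, y in [7, 12]  -> 2 point(s)
  x = 17: RHS = 6, y in [5, 14]  -> 2 point(s)
  x = 18: RHS = 11, y in [7, 12]  -> 2 point(s)
Affine points: 20. Add the point at infinity: total = 21.

#E(F_19) = 21


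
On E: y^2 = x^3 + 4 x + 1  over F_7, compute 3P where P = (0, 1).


k = 3 = 11_2 (binary, LSB first: 11)
Double-and-add from P = (0, 1):
  bit 0 = 1: acc = O + (0, 1) = (0, 1)
  bit 1 = 1: acc = (0, 1) + (4, 5) = (4, 2)

3P = (4, 2)


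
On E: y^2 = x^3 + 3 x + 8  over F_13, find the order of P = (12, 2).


Compute successive multiples of P until we hit O:
  1P = (12, 2)
  2P = (1, 8)
  3P = (9, 7)
  4P = (2, 3)
  5P = (2, 10)
  6P = (9, 6)
  7P = (1, 5)
  8P = (12, 11)
  ... (continuing to 9P)
  9P = O

ord(P) = 9


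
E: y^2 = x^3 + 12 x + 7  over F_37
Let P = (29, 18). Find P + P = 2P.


Doubling: s = (3 x1^2 + a) / (2 y1)
s = (3*29^2 + 12) / (2*18) mod 37 = 18
x3 = s^2 - 2 x1 mod 37 = 18^2 - 2*29 = 7
y3 = s (x1 - x3) - y1 mod 37 = 18 * (29 - 7) - 18 = 8

2P = (7, 8)


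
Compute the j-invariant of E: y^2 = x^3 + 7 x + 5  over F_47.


Delta = -16(4 a^3 + 27 b^2) mod 47 = 7
-1728 * (4 a)^3 = -1728 * (4*7)^3 mod 47 = 33
j = 33 * 7^(-1) mod 47 = 45

j = 45 (mod 47)


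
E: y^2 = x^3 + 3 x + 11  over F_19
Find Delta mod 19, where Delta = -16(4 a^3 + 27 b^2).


4 a^3 + 27 b^2 = 4*3^3 + 27*11^2 = 108 + 3267 = 3375
Delta = -16 * (3375) = -54000
Delta mod 19 = 17

Delta = 17 (mod 19)


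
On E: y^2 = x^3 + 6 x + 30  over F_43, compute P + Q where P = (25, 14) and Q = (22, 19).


P != Q, so use the chord formula.
s = (y2 - y1) / (x2 - x1) = (5) / (40) mod 43 = 27
x3 = s^2 - x1 - x2 mod 43 = 27^2 - 25 - 22 = 37
y3 = s (x1 - x3) - y1 mod 43 = 27 * (25 - 37) - 14 = 6

P + Q = (37, 6)


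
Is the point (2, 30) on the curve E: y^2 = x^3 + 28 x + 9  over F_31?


Check whether y^2 = x^3 + 28 x + 9 (mod 31) for (x, y) = (2, 30).
LHS: y^2 = 30^2 mod 31 = 1
RHS: x^3 + 28 x + 9 = 2^3 + 28*2 + 9 mod 31 = 11
LHS != RHS

No, not on the curve


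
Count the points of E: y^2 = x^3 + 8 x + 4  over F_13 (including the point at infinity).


For each x in F_13, count y with y^2 = x^3 + 8 x + 4 mod 13:
  x = 0: RHS = 4, y in [2, 11]  -> 2 point(s)
  x = 1: RHS = 0, y in [0]  -> 1 point(s)
  x = 3: RHS = 3, y in [4, 9]  -> 2 point(s)
  x = 4: RHS = 9, y in [3, 10]  -> 2 point(s)
  x = 5: RHS = 0, y in [0]  -> 1 point(s)
  x = 7: RHS = 0, y in [0]  -> 1 point(s)
  x = 9: RHS = 12, y in [5, 8]  -> 2 point(s)
Affine points: 11. Add the point at infinity: total = 12.

#E(F_13) = 12


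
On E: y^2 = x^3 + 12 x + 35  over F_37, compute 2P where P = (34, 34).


Doubling: s = (3 x1^2 + a) / (2 y1)
s = (3*34^2 + 12) / (2*34) mod 37 = 12
x3 = s^2 - 2 x1 mod 37 = 12^2 - 2*34 = 2
y3 = s (x1 - x3) - y1 mod 37 = 12 * (34 - 2) - 34 = 17

2P = (2, 17)


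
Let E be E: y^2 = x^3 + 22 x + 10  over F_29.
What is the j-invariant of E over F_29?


Delta = -16(4 a^3 + 27 b^2) mod 29 = 9
-1728 * (4 a)^3 = -1728 * (4*22)^3 mod 29 = 12
j = 12 * 9^(-1) mod 29 = 11

j = 11 (mod 29)


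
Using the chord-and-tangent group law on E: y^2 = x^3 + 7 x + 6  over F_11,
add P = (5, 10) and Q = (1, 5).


P != Q, so use the chord formula.
s = (y2 - y1) / (x2 - x1) = (6) / (7) mod 11 = 4
x3 = s^2 - x1 - x2 mod 11 = 4^2 - 5 - 1 = 10
y3 = s (x1 - x3) - y1 mod 11 = 4 * (5 - 10) - 10 = 3

P + Q = (10, 3)


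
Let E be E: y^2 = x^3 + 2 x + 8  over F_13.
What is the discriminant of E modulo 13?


4 a^3 + 27 b^2 = 4*2^3 + 27*8^2 = 32 + 1728 = 1760
Delta = -16 * (1760) = -28160
Delta mod 13 = 11

Delta = 11 (mod 13)


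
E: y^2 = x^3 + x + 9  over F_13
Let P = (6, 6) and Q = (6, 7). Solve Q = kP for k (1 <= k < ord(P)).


Enumerate multiples of P until we hit Q = (6, 7):
  1P = (6, 6)
  2P = (0, 3)
  3P = (4, 8)
  4P = (4, 5)
  5P = (0, 10)
  6P = (6, 7)
Match found at i = 6.

k = 6


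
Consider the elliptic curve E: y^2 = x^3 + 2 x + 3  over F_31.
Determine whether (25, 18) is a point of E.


Check whether y^2 = x^3 + 2 x + 3 (mod 31) for (x, y) = (25, 18).
LHS: y^2 = 18^2 mod 31 = 14
RHS: x^3 + 2 x + 3 = 25^3 + 2*25 + 3 mod 31 = 23
LHS != RHS

No, not on the curve


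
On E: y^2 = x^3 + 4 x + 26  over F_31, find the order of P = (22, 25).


Compute successive multiples of P until we hit O:
  1P = (22, 25)
  2P = (1, 0)
  3P = (22, 6)
  4P = O

ord(P) = 4


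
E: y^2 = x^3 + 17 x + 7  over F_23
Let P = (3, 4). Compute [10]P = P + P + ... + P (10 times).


k = 10 = 1010_2 (binary, LSB first: 0101)
Double-and-add from P = (3, 4):
  bit 0 = 0: acc unchanged = O
  bit 1 = 1: acc = O + (7, 20) = (7, 20)
  bit 2 = 0: acc unchanged = (7, 20)
  bit 3 = 1: acc = (7, 20) + (1, 18) = (10, 2)

10P = (10, 2)


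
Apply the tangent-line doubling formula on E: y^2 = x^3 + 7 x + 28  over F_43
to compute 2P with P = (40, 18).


Doubling: s = (3 x1^2 + a) / (2 y1)
s = (3*40^2 + 7) / (2*18) mod 43 = 32
x3 = s^2 - 2 x1 mod 43 = 32^2 - 2*40 = 41
y3 = s (x1 - x3) - y1 mod 43 = 32 * (40 - 41) - 18 = 36

2P = (41, 36)


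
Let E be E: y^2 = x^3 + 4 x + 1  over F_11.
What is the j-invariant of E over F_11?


Delta = -16(4 a^3 + 27 b^2) mod 11 = 4
-1728 * (4 a)^3 = -1728 * (4*4)^3 mod 11 = 7
j = 7 * 4^(-1) mod 11 = 10

j = 10 (mod 11)


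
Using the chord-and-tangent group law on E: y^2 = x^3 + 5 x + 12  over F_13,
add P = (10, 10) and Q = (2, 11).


P != Q, so use the chord formula.
s = (y2 - y1) / (x2 - x1) = (1) / (5) mod 13 = 8
x3 = s^2 - x1 - x2 mod 13 = 8^2 - 10 - 2 = 0
y3 = s (x1 - x3) - y1 mod 13 = 8 * (10 - 0) - 10 = 5

P + Q = (0, 5)


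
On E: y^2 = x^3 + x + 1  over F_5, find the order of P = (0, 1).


Compute successive multiples of P until we hit O:
  1P = (0, 1)
  2P = (4, 2)
  3P = (2, 1)
  4P = (3, 4)
  5P = (3, 1)
  6P = (2, 4)
  7P = (4, 3)
  8P = (0, 4)
  ... (continuing to 9P)
  9P = O

ord(P) = 9


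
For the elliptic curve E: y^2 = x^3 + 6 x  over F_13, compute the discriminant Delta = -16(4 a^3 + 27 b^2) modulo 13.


4 a^3 + 27 b^2 = 4*6^3 + 27*0^2 = 864 + 0 = 864
Delta = -16 * (864) = -13824
Delta mod 13 = 8

Delta = 8 (mod 13)


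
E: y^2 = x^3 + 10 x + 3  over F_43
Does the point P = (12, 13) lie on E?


Check whether y^2 = x^3 + 10 x + 3 (mod 43) for (x, y) = (12, 13).
LHS: y^2 = 13^2 mod 43 = 40
RHS: x^3 + 10 x + 3 = 12^3 + 10*12 + 3 mod 43 = 2
LHS != RHS

No, not on the curve


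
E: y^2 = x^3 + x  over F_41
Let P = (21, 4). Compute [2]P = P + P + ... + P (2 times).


k = 2 = 10_2 (binary, LSB first: 01)
Double-and-add from P = (21, 4):
  bit 0 = 0: acc unchanged = O
  bit 1 = 1: acc = O + (32, 0) = (32, 0)

2P = (32, 0)


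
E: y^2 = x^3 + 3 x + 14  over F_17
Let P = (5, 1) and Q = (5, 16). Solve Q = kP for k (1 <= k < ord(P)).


Enumerate multiples of P until we hit Q = (5, 16):
  1P = (5, 1)
  2P = (15, 0)
  3P = (5, 16)
Match found at i = 3.

k = 3


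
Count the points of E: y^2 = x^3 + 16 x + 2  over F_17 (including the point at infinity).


For each x in F_17, count y with y^2 = x^3 + 16 x + 2 mod 17:
  x = 0: RHS = 2, y in [6, 11]  -> 2 point(s)
  x = 1: RHS = 2, y in [6, 11]  -> 2 point(s)
  x = 2: RHS = 8, y in [5, 12]  -> 2 point(s)
  x = 3: RHS = 9, y in [3, 14]  -> 2 point(s)
  x = 6: RHS = 8, y in [5, 12]  -> 2 point(s)
  x = 7: RHS = 15, y in [7, 10]  -> 2 point(s)
  x = 8: RHS = 13, y in [8, 9]  -> 2 point(s)
  x = 9: RHS = 8, y in [5, 12]  -> 2 point(s)
  x = 11: RHS = 13, y in [8, 9]  -> 2 point(s)
  x = 12: RHS = 1, y in [1, 16]  -> 2 point(s)
  x = 15: RHS = 13, y in [8, 9]  -> 2 point(s)
  x = 16: RHS = 2, y in [6, 11]  -> 2 point(s)
Affine points: 24. Add the point at infinity: total = 25.

#E(F_17) = 25


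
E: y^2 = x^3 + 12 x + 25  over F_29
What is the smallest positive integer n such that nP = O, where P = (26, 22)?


Compute successive multiples of P until we hit O:
  1P = (26, 22)
  2P = (0, 5)
  3P = (19, 6)
  4P = (20, 0)
  5P = (19, 23)
  6P = (0, 24)
  7P = (26, 7)
  8P = O

ord(P) = 8


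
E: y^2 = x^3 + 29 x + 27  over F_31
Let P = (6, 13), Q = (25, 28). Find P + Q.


P != Q, so use the chord formula.
s = (y2 - y1) / (x2 - x1) = (15) / (19) mod 31 = 22
x3 = s^2 - x1 - x2 mod 31 = 22^2 - 6 - 25 = 19
y3 = s (x1 - x3) - y1 mod 31 = 22 * (6 - 19) - 13 = 11

P + Q = (19, 11)


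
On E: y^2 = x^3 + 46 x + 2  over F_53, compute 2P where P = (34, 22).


Doubling: s = (3 x1^2 + a) / (2 y1)
s = (3*34^2 + 46) / (2*22) mod 53 = 10
x3 = s^2 - 2 x1 mod 53 = 10^2 - 2*34 = 32
y3 = s (x1 - x3) - y1 mod 53 = 10 * (34 - 32) - 22 = 51

2P = (32, 51)


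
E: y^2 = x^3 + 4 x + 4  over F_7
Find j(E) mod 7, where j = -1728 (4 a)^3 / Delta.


Delta = -16(4 a^3 + 27 b^2) mod 7 = 3
-1728 * (4 a)^3 = -1728 * (4*4)^3 mod 7 = 1
j = 1 * 3^(-1) mod 7 = 5

j = 5 (mod 7)


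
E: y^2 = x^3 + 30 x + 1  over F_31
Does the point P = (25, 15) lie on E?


Check whether y^2 = x^3 + 30 x + 1 (mod 31) for (x, y) = (25, 15).
LHS: y^2 = 15^2 mod 31 = 8
RHS: x^3 + 30 x + 1 = 25^3 + 30*25 + 1 mod 31 = 8
LHS = RHS

Yes, on the curve


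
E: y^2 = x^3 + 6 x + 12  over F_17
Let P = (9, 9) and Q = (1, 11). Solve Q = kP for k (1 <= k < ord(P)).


Enumerate multiples of P until we hit Q = (1, 11):
  1P = (9, 9)
  2P = (1, 11)
Match found at i = 2.

k = 2


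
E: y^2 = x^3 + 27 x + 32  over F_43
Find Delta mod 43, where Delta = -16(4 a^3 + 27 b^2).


4 a^3 + 27 b^2 = 4*27^3 + 27*32^2 = 78732 + 27648 = 106380
Delta = -16 * (106380) = -1702080
Delta mod 43 = 32

Delta = 32 (mod 43)


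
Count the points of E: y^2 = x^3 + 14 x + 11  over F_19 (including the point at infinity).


For each x in F_19, count y with y^2 = x^3 + 14 x + 11 mod 19:
  x = 0: RHS = 11, y in [7, 12]  -> 2 point(s)
  x = 1: RHS = 7, y in [8, 11]  -> 2 point(s)
  x = 2: RHS = 9, y in [3, 16]  -> 2 point(s)
  x = 3: RHS = 4, y in [2, 17]  -> 2 point(s)
  x = 4: RHS = 17, y in [6, 13]  -> 2 point(s)
  x = 5: RHS = 16, y in [4, 15]  -> 2 point(s)
  x = 6: RHS = 7, y in [8, 11]  -> 2 point(s)
  x = 9: RHS = 11, y in [7, 12]  -> 2 point(s)
  x = 10: RHS = 11, y in [7, 12]  -> 2 point(s)
  x = 12: RHS = 7, y in [8, 11]  -> 2 point(s)
  x = 14: RHS = 6, y in [5, 14]  -> 2 point(s)
  x = 15: RHS = 5, y in [9, 10]  -> 2 point(s)
Affine points: 24. Add the point at infinity: total = 25.

#E(F_19) = 25


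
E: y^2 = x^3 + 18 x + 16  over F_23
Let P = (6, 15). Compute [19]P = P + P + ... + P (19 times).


k = 19 = 10011_2 (binary, LSB first: 11001)
Double-and-add from P = (6, 15):
  bit 0 = 1: acc = O + (6, 15) = (6, 15)
  bit 1 = 1: acc = (6, 15) + (13, 20) = (20, 21)
  bit 2 = 0: acc unchanged = (20, 21)
  bit 3 = 0: acc unchanged = (20, 21)
  bit 4 = 1: acc = (20, 21) + (5, 22) = (7, 18)

19P = (7, 18)


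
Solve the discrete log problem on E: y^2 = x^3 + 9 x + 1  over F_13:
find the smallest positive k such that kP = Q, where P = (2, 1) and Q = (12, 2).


Enumerate multiples of P until we hit Q = (12, 2):
  1P = (2, 1)
  2P = (12, 11)
  3P = (0, 1)
  4P = (11, 12)
  5P = (10, 8)
  6P = (4, 7)
  7P = (3, 9)
  8P = (7, 11)
  9P = (8, 0)
  10P = (7, 2)
  11P = (3, 4)
  12P = (4, 6)
  13P = (10, 5)
  14P = (11, 1)
  15P = (0, 12)
  16P = (12, 2)
Match found at i = 16.

k = 16


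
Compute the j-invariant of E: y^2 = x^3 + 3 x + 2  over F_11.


Delta = -16(4 a^3 + 27 b^2) mod 11 = 9
-1728 * (4 a)^3 = -1728 * (4*3)^3 mod 11 = 10
j = 10 * 9^(-1) mod 11 = 6

j = 6 (mod 11)


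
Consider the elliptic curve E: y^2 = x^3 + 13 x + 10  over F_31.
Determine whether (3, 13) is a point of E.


Check whether y^2 = x^3 + 13 x + 10 (mod 31) for (x, y) = (3, 13).
LHS: y^2 = 13^2 mod 31 = 14
RHS: x^3 + 13 x + 10 = 3^3 + 13*3 + 10 mod 31 = 14
LHS = RHS

Yes, on the curve


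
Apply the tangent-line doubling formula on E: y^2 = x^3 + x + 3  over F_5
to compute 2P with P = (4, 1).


Doubling: s = (3 x1^2 + a) / (2 y1)
s = (3*4^2 + 1) / (2*1) mod 5 = 2
x3 = s^2 - 2 x1 mod 5 = 2^2 - 2*4 = 1
y3 = s (x1 - x3) - y1 mod 5 = 2 * (4 - 1) - 1 = 0

2P = (1, 0)


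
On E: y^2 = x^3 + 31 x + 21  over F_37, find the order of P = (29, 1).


Compute successive multiples of P until we hit O:
  1P = (29, 1)
  2P = (7, 10)
  3P = (28, 7)
  4P = (16, 32)
  5P = (36, 10)
  6P = (25, 20)
  7P = (31, 27)
  8P = (35, 32)
  ... (continuing to 23P)
  23P = O

ord(P) = 23


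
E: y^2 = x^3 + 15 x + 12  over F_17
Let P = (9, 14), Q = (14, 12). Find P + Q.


P != Q, so use the chord formula.
s = (y2 - y1) / (x2 - x1) = (15) / (5) mod 17 = 3
x3 = s^2 - x1 - x2 mod 17 = 3^2 - 9 - 14 = 3
y3 = s (x1 - x3) - y1 mod 17 = 3 * (9 - 3) - 14 = 4

P + Q = (3, 4)


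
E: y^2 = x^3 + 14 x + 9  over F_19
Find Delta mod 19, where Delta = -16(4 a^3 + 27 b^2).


4 a^3 + 27 b^2 = 4*14^3 + 27*9^2 = 10976 + 2187 = 13163
Delta = -16 * (13163) = -210608
Delta mod 19 = 7

Delta = 7 (mod 19)


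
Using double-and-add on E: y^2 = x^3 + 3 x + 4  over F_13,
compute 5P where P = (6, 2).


k = 5 = 101_2 (binary, LSB first: 101)
Double-and-add from P = (6, 2):
  bit 0 = 1: acc = O + (6, 2) = (6, 2)
  bit 1 = 0: acc unchanged = (6, 2)
  bit 2 = 1: acc = (6, 2) + (3, 12) = (5, 12)

5P = (5, 12)


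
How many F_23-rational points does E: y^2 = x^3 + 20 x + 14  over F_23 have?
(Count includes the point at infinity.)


For each x in F_23, count y with y^2 = x^3 + 20 x + 14 mod 23:
  x = 1: RHS = 12, y in [9, 14]  -> 2 point(s)
  x = 2: RHS = 16, y in [4, 19]  -> 2 point(s)
  x = 3: RHS = 9, y in [3, 20]  -> 2 point(s)
  x = 5: RHS = 9, y in [3, 20]  -> 2 point(s)
  x = 9: RHS = 3, y in [7, 16]  -> 2 point(s)
  x = 10: RHS = 18, y in [8, 15]  -> 2 point(s)
  x = 11: RHS = 1, y in [1, 22]  -> 2 point(s)
  x = 12: RHS = 4, y in [2, 21]  -> 2 point(s)
  x = 14: RHS = 2, y in [5, 18]  -> 2 point(s)
  x = 15: RHS = 9, y in [3, 20]  -> 2 point(s)
  x = 17: RHS = 0, y in [0]  -> 1 point(s)
  x = 19: RHS = 8, y in [10, 13]  -> 2 point(s)
  x = 21: RHS = 12, y in [9, 14]  -> 2 point(s)
  x = 22: RHS = 16, y in [4, 19]  -> 2 point(s)
Affine points: 27. Add the point at infinity: total = 28.

#E(F_23) = 28


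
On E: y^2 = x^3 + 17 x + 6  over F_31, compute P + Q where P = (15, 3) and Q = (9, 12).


P != Q, so use the chord formula.
s = (y2 - y1) / (x2 - x1) = (9) / (25) mod 31 = 14
x3 = s^2 - x1 - x2 mod 31 = 14^2 - 15 - 9 = 17
y3 = s (x1 - x3) - y1 mod 31 = 14 * (15 - 17) - 3 = 0

P + Q = (17, 0)


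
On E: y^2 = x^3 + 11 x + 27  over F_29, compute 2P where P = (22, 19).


Doubling: s = (3 x1^2 + a) / (2 y1)
s = (3*22^2 + 11) / (2*19) mod 29 = 24
x3 = s^2 - 2 x1 mod 29 = 24^2 - 2*22 = 10
y3 = s (x1 - x3) - y1 mod 29 = 24 * (22 - 10) - 19 = 8

2P = (10, 8)


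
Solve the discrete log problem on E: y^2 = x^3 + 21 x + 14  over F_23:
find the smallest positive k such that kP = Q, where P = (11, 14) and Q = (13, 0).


Enumerate multiples of P until we hit Q = (13, 0):
  1P = (11, 14)
  2P = (14, 4)
  3P = (4, 1)
  4P = (3, 14)
  5P = (9, 9)
  6P = (15, 22)
  7P = (1, 6)
  8P = (19, 21)
  9P = (20, 4)
  10P = (8, 21)
  11P = (12, 19)
  12P = (2, 8)
  13P = (13, 0)
Match found at i = 13.

k = 13


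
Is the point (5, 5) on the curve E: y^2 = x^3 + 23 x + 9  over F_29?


Check whether y^2 = x^3 + 23 x + 9 (mod 29) for (x, y) = (5, 5).
LHS: y^2 = 5^2 mod 29 = 25
RHS: x^3 + 23 x + 9 = 5^3 + 23*5 + 9 mod 29 = 17
LHS != RHS

No, not on the curve


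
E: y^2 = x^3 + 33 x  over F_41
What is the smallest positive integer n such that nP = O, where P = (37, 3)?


Compute successive multiples of P until we hit O:
  1P = (37, 3)
  2P = (16, 14)
  3P = (21, 14)
  4P = (32, 32)
  5P = (4, 27)
  6P = (9, 40)
  7P = (31, 33)
  8P = (39, 7)
  ... (continuing to 26P)
  26P = O

ord(P) = 26


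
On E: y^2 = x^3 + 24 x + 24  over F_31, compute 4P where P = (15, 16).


k = 4 = 100_2 (binary, LSB first: 001)
Double-and-add from P = (15, 16):
  bit 0 = 0: acc unchanged = O
  bit 1 = 0: acc unchanged = O
  bit 2 = 1: acc = O + (27, 22) = (27, 22)

4P = (27, 22)


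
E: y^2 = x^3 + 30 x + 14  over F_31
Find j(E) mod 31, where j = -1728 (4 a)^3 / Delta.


Delta = -16(4 a^3 + 27 b^2) mod 31 = 22
-1728 * (4 a)^3 = -1728 * (4*30)^3 mod 31 = 15
j = 15 * 22^(-1) mod 31 = 19

j = 19 (mod 31)


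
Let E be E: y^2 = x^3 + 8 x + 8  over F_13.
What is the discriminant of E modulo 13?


4 a^3 + 27 b^2 = 4*8^3 + 27*8^2 = 2048 + 1728 = 3776
Delta = -16 * (3776) = -60416
Delta mod 13 = 8

Delta = 8 (mod 13)


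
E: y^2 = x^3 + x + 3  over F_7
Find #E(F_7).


For each x in F_7, count y with y^2 = x^3 + 1 x + 3 mod 7:
  x = 4: RHS = 1, y in [1, 6]  -> 2 point(s)
  x = 5: RHS = 0, y in [0]  -> 1 point(s)
  x = 6: RHS = 1, y in [1, 6]  -> 2 point(s)
Affine points: 5. Add the point at infinity: total = 6.

#E(F_7) = 6


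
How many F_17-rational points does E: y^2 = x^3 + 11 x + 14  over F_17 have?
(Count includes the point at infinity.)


For each x in F_17, count y with y^2 = x^3 + 11 x + 14 mod 17:
  x = 1: RHS = 9, y in [3, 14]  -> 2 point(s)
  x = 7: RHS = 9, y in [3, 14]  -> 2 point(s)
  x = 8: RHS = 2, y in [6, 11]  -> 2 point(s)
  x = 9: RHS = 9, y in [3, 14]  -> 2 point(s)
  x = 10: RHS = 2, y in [6, 11]  -> 2 point(s)
  x = 11: RHS = 4, y in [2, 15]  -> 2 point(s)
  x = 12: RHS = 4, y in [2, 15]  -> 2 point(s)
  x = 13: RHS = 8, y in [5, 12]  -> 2 point(s)
  x = 15: RHS = 1, y in [1, 16]  -> 2 point(s)
  x = 16: RHS = 2, y in [6, 11]  -> 2 point(s)
Affine points: 20. Add the point at infinity: total = 21.

#E(F_17) = 21


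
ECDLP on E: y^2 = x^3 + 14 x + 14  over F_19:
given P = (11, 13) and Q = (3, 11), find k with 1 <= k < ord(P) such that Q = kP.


Enumerate multiples of P until we hit Q = (3, 11):
  1P = (11, 13)
  2P = (3, 8)
  3P = (14, 16)
  4P = (14, 3)
  5P = (3, 11)
Match found at i = 5.

k = 5


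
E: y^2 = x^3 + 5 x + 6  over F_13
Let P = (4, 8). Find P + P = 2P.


Doubling: s = (3 x1^2 + a) / (2 y1)
s = (3*4^2 + 5) / (2*8) mod 13 = 9
x3 = s^2 - 2 x1 mod 13 = 9^2 - 2*4 = 8
y3 = s (x1 - x3) - y1 mod 13 = 9 * (4 - 8) - 8 = 8

2P = (8, 8)


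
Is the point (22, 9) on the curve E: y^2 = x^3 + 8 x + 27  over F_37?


Check whether y^2 = x^3 + 8 x + 27 (mod 37) for (x, y) = (22, 9).
LHS: y^2 = 9^2 mod 37 = 7
RHS: x^3 + 8 x + 27 = 22^3 + 8*22 + 27 mod 37 = 10
LHS != RHS

No, not on the curve


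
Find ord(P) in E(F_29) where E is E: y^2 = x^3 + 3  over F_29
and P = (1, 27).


Compute successive multiples of P until we hit O:
  1P = (1, 27)
  2P = (4, 26)
  3P = (8, 14)
  4P = (27, 13)
  5P = (26, 11)
  6P = (18, 21)
  7P = (3, 1)
  8P = (20, 17)
  ... (continuing to 30P)
  30P = O

ord(P) = 30


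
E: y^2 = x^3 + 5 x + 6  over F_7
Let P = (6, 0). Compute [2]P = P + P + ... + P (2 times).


k = 2 = 10_2 (binary, LSB first: 01)
Double-and-add from P = (6, 0):
  bit 0 = 0: acc unchanged = O
  bit 1 = 1: acc = O + O = O

2P = O


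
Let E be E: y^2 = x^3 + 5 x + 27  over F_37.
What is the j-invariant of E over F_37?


Delta = -16(4 a^3 + 27 b^2) mod 37 = 8
-1728 * (4 a)^3 = -1728 * (4*5)^3 mod 37 = 14
j = 14 * 8^(-1) mod 37 = 11

j = 11 (mod 37)


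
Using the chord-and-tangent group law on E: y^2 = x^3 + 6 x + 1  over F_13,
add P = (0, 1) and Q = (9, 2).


P != Q, so use the chord formula.
s = (y2 - y1) / (x2 - x1) = (1) / (9) mod 13 = 3
x3 = s^2 - x1 - x2 mod 13 = 3^2 - 0 - 9 = 0
y3 = s (x1 - x3) - y1 mod 13 = 3 * (0 - 0) - 1 = 12

P + Q = (0, 12)


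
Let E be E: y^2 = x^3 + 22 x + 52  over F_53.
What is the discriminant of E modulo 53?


4 a^3 + 27 b^2 = 4*22^3 + 27*52^2 = 42592 + 73008 = 115600
Delta = -16 * (115600) = -1849600
Delta mod 53 = 47

Delta = 47 (mod 53)


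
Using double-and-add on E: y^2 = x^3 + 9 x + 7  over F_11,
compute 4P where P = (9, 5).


k = 4 = 100_2 (binary, LSB first: 001)
Double-and-add from P = (9, 5):
  bit 0 = 0: acc unchanged = O
  bit 1 = 0: acc unchanged = O
  bit 2 = 1: acc = O + (5, 1) = (5, 1)

4P = (5, 1)


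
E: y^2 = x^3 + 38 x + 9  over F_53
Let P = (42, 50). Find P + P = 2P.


Doubling: s = (3 x1^2 + a) / (2 y1)
s = (3*42^2 + 38) / (2*50) mod 53 = 48
x3 = s^2 - 2 x1 mod 53 = 48^2 - 2*42 = 47
y3 = s (x1 - x3) - y1 mod 53 = 48 * (42 - 47) - 50 = 28

2P = (47, 28)


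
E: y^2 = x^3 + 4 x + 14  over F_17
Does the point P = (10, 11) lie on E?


Check whether y^2 = x^3 + 4 x + 14 (mod 17) for (x, y) = (10, 11).
LHS: y^2 = 11^2 mod 17 = 2
RHS: x^3 + 4 x + 14 = 10^3 + 4*10 + 14 mod 17 = 0
LHS != RHS

No, not on the curve


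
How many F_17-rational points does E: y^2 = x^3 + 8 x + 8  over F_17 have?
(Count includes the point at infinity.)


For each x in F_17, count y with y^2 = x^3 + 8 x + 8 mod 17:
  x = 0: RHS = 8, y in [5, 12]  -> 2 point(s)
  x = 1: RHS = 0, y in [0]  -> 1 point(s)
  x = 2: RHS = 15, y in [7, 10]  -> 2 point(s)
  x = 3: RHS = 8, y in [5, 12]  -> 2 point(s)
  x = 4: RHS = 2, y in [6, 11]  -> 2 point(s)
  x = 6: RHS = 0, y in [0]  -> 1 point(s)
  x = 7: RHS = 16, y in [4, 13]  -> 2 point(s)
  x = 10: RHS = 0, y in [0]  -> 1 point(s)
  x = 11: RHS = 16, y in [4, 13]  -> 2 point(s)
  x = 12: RHS = 13, y in [8, 9]  -> 2 point(s)
  x = 14: RHS = 8, y in [5, 12]  -> 2 point(s)
  x = 15: RHS = 1, y in [1, 16]  -> 2 point(s)
  x = 16: RHS = 16, y in [4, 13]  -> 2 point(s)
Affine points: 23. Add the point at infinity: total = 24.

#E(F_17) = 24


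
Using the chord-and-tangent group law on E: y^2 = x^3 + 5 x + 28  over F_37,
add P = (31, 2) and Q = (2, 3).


P != Q, so use the chord formula.
s = (y2 - y1) / (x2 - x1) = (1) / (8) mod 37 = 14
x3 = s^2 - x1 - x2 mod 37 = 14^2 - 31 - 2 = 15
y3 = s (x1 - x3) - y1 mod 37 = 14 * (31 - 15) - 2 = 0

P + Q = (15, 0)


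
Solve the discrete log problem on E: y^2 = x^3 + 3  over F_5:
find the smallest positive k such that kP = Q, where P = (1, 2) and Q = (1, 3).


Enumerate multiples of P until we hit Q = (1, 3):
  1P = (1, 2)
  2P = (2, 1)
  3P = (3, 0)
  4P = (2, 4)
  5P = (1, 3)
Match found at i = 5.

k = 5


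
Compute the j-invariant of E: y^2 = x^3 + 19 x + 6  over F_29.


Delta = -16(4 a^3 + 27 b^2) mod 29 = 18
-1728 * (4 a)^3 = -1728 * (4*19)^3 mod 29 = 7
j = 7 * 18^(-1) mod 29 = 2

j = 2 (mod 29)


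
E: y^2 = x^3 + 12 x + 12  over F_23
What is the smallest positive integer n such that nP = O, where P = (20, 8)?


Compute successive multiples of P until we hit O:
  1P = (20, 8)
  2P = (7, 5)
  3P = (0, 9)
  4P = (21, 7)
  5P = (6, 1)
  6P = (3, 12)
  7P = (3, 11)
  8P = (6, 22)
  ... (continuing to 13P)
  13P = O

ord(P) = 13


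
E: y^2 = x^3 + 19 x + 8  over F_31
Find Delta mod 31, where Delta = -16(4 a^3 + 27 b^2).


4 a^3 + 27 b^2 = 4*19^3 + 27*8^2 = 27436 + 1728 = 29164
Delta = -16 * (29164) = -466624
Delta mod 31 = 19

Delta = 19 (mod 31)


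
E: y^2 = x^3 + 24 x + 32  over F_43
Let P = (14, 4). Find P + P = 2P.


Doubling: s = (3 x1^2 + a) / (2 y1)
s = (3*14^2 + 24) / (2*4) mod 43 = 12
x3 = s^2 - 2 x1 mod 43 = 12^2 - 2*14 = 30
y3 = s (x1 - x3) - y1 mod 43 = 12 * (14 - 30) - 4 = 19

2P = (30, 19)


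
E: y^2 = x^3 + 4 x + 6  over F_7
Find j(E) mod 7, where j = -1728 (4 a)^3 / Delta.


Delta = -16(4 a^3 + 27 b^2) mod 7 = 1
-1728 * (4 a)^3 = -1728 * (4*4)^3 mod 7 = 1
j = 1 * 1^(-1) mod 7 = 1

j = 1 (mod 7)


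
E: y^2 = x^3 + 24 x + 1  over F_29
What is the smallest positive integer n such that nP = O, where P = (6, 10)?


Compute successive multiples of P until we hit O:
  1P = (6, 10)
  2P = (13, 25)
  3P = (14, 6)
  4P = (2, 17)
  5P = (15, 13)
  6P = (21, 14)
  7P = (8, 3)
  8P = (20, 10)
  ... (continuing to 33P)
  33P = O

ord(P) = 33


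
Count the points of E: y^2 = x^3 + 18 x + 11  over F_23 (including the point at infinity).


For each x in F_23, count y with y^2 = x^3 + 18 x + 11 mod 23:
  x = 2: RHS = 9, y in [3, 20]  -> 2 point(s)
  x = 3: RHS = 0, y in [0]  -> 1 point(s)
  x = 4: RHS = 9, y in [3, 20]  -> 2 point(s)
  x = 6: RHS = 13, y in [6, 17]  -> 2 point(s)
  x = 8: RHS = 0, y in [0]  -> 1 point(s)
  x = 10: RHS = 18, y in [8, 15]  -> 2 point(s)
  x = 12: RHS = 0, y in [0]  -> 1 point(s)
  x = 13: RHS = 4, y in [2, 21]  -> 2 point(s)
  x = 16: RHS = 2, y in [5, 18]  -> 2 point(s)
  x = 17: RHS = 9, y in [3, 20]  -> 2 point(s)
  x = 18: RHS = 3, y in [7, 16]  -> 2 point(s)
  x = 19: RHS = 13, y in [6, 17]  -> 2 point(s)
  x = 21: RHS = 13, y in [6, 17]  -> 2 point(s)
Affine points: 23. Add the point at infinity: total = 24.

#E(F_23) = 24
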